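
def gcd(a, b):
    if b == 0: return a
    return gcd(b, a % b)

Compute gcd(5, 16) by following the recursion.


gcd(5, 16) = gcd(16, 5)
gcd(16, 5) = gcd(5, 1)
gcd(5, 1) = gcd(1, 0)
gcd(1, 0) = 1  (base case)

1


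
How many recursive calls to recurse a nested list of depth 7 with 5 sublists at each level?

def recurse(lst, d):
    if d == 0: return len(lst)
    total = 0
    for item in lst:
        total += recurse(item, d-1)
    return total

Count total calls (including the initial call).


At depth 0 (root): 1 call
At depth 1: each of 1 parents calls recurse on 5 children = 5 calls
At depth 2: each of 5 parents calls recurse on 5 children = 25 calls
At depth 3: each of 25 parents calls recurse on 5 children = 125 calls
At depth 4: each of 125 parents calls recurse on 5 children = 625 calls
At depth 5: each of 625 parents calls recurse on 5 children = 3125 calls
At depth 6: each of 3125 parents calls recurse on 5 children = 15625 calls
At depth 7: each of 15625 parents calls recurse on 5 children = 78125 calls
Total: 1 + 5 + 25 + 125 + 625 + 3125 + 15625 + 78125 = 97656

97656


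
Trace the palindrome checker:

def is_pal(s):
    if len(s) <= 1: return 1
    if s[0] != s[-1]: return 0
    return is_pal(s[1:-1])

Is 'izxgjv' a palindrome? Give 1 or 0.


is_pal('izxgjv'): s[0]='i' != s[-1]='v' -> return 0
Result: 0 (not a palindrome)

0


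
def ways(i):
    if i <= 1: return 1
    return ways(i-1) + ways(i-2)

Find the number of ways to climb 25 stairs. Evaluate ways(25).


Building up from base cases:
ways(0) = 1
ways(1) = 1
ways(2) = ways(1) + ways(0) = 1 + 1 = 2
ways(3) = ways(2) + ways(1) = 2 + 1 = 3
ways(4) = ways(3) + ways(2) = 3 + 2 = 5
ways(5) = ways(4) + ways(3) = 5 + 3 = 8
ways(6) = ways(5) + ways(4) = 8 + 5 = 13
ways(7) = ways(6) + ways(5) = 13 + 8 = 21
ways(8) = ways(7) + ways(6) = 21 + 13 = 34
ways(9) = ways(8) + ways(7) = 34 + 21 = 55
ways(10) = ways(9) + ways(8) = 55 + 34 = 89
ways(11) = ways(10) + ways(9) = 89 + 55 = 144
ways(12) = ways(11) + ways(10) = 144 + 89 = 233
ways(13) = ways(12) + ways(11) = 233 + 144 = 377
ways(14) = ways(13) + ways(12) = 377 + 233 = 610
ways(15) = ways(14) + ways(13) = 610 + 377 = 987
ways(16) = ways(15) + ways(14) = 987 + 610 = 1597
ways(17) = ways(16) + ways(15) = 1597 + 987 = 2584
ways(18) = ways(17) + ways(16) = 2584 + 1597 = 4181
ways(19) = ways(18) + ways(17) = 4181 + 2584 = 6765
ways(20) = ways(19) + ways(18) = 6765 + 4181 = 10946
ways(21) = ways(20) + ways(19) = 10946 + 6765 = 17711
ways(22) = ways(21) + ways(20) = 17711 + 10946 = 28657
ways(23) = ways(22) + ways(21) = 28657 + 17711 = 46368
ways(24) = ways(23) + ways(22) = 46368 + 28657 = 75025
ways(25) = ways(24) + ways(23) = 75025 + 46368 = 121393

121393


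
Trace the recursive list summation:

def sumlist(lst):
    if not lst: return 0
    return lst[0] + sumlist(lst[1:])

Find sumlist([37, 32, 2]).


sumlist([37, 32, 2]) = 37 + sumlist([32, 2])
sumlist([32, 2]) = 32 + sumlist([2])
sumlist([2]) = 2 + sumlist([])
sumlist([]) = 0  (base case)
Total: 37 + 32 + 2 + 0 = 71

71


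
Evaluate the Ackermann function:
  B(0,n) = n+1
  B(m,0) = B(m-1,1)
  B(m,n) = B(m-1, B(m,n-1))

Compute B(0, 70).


B(0, 70) = 71
Result: B(0, 70) = 71

71


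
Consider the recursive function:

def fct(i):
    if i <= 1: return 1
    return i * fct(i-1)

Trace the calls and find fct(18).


fct(18)
= 18 * fct(17)
= 18 * 17 * fct(16)
= 18 * 17 * 16 * fct(15)
= 18 * 17 * 16 * 15 * fct(14)
= 18 * 17 * 16 * 15 * 14 * fct(13)
= 18 * 17 * 16 * 15 * 14 * 13 * fct(12)
= 18 * 17 * 16 * 15 * 14 * 13 * 12 * fct(11)
= 18 * 17 * 16 * 15 * 14 * 13 * 12 * 11 * fct(10)
= 18 * 17 * 16 * 15 * 14 * 13 * 12 * 11 * 10 * fct(9)
= 18 * 17 * 16 * 15 * 14 * 13 * 12 * 11 * 10 * 9 * fct(8)
= 18 * 17 * 16 * 15 * 14 * 13 * 12 * 11 * 10 * 9 * 8 * fct(7)
= 18 * 17 * 16 * 15 * 14 * 13 * 12 * 11 * 10 * 9 * 8 * 7 * fct(6)
= 18 * 17 * 16 * 15 * 14 * 13 * 12 * 11 * 10 * 9 * 8 * 7 * 6 * fct(5)
= 18 * 17 * 16 * 15 * 14 * 13 * 12 * 11 * 10 * 9 * 8 * 7 * 6 * 5 * fct(4)
= 18 * 17 * 16 * 15 * 14 * 13 * 12 * 11 * 10 * 9 * 8 * 7 * 6 * 5 * 4 * fct(3)
= 18 * 17 * 16 * 15 * 14 * 13 * 12 * 11 * 10 * 9 * 8 * 7 * 6 * 5 * 4 * 3 * fct(2)
= 18 * 17 * 16 * 15 * 14 * 13 * 12 * 11 * 10 * 9 * 8 * 7 * 6 * 5 * 4 * 3 * 2 * fct(1)
= 18 * 17 * 16 * 15 * 14 * 13 * 12 * 11 * 10 * 9 * 8 * 7 * 6 * 5 * 4 * 3 * 2 * 1
= 6402373705728000

6402373705728000


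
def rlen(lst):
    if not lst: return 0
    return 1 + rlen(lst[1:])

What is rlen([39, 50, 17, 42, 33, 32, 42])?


rlen([39, 50, 17, 42, 33, 32, 42]) = 1 + rlen([50, 17, 42, 33, 32, 42])
rlen([50, 17, 42, 33, 32, 42]) = 1 + rlen([17, 42, 33, 32, 42])
rlen([17, 42, 33, 32, 42]) = 1 + rlen([42, 33, 32, 42])
rlen([42, 33, 32, 42]) = 1 + rlen([33, 32, 42])
rlen([33, 32, 42]) = 1 + rlen([32, 42])
rlen([32, 42]) = 1 + rlen([42])
rlen([42]) = 1 + rlen([])
rlen([]) = 0  (base case)
Unwinding: 1 + 1 + 1 + 1 + 1 + 1 + 1 + 0 = 7

7


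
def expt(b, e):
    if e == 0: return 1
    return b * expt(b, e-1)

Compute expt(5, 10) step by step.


expt(5, 10)
= 5 * expt(5, 9)
= 5 * 5 * expt(5, 8)
= 5 * 5 * 5 * expt(5, 7)
= 5 * 5 * 5 * 5 * expt(5, 6)
= 5 * 5 * 5 * 5 * 5 * expt(5, 5)
= 5 * 5 * 5 * 5 * 5 * 5 * expt(5, 4)
= 5 * 5 * 5 * 5 * 5 * 5 * 5 * expt(5, 3)
= 5 * 5 * 5 * 5 * 5 * 5 * 5 * 5 * expt(5, 2)
= 5 * 5 * 5 * 5 * 5 * 5 * 5 * 5 * 5 * expt(5, 1)
= 5 * 5 * 5 * 5 * 5 * 5 * 5 * 5 * 5 * 5 * expt(5, 0)
= 5 * 5 * 5 * 5 * 5 * 5 * 5 * 5 * 5 * 5 * 1
= 9765625

9765625


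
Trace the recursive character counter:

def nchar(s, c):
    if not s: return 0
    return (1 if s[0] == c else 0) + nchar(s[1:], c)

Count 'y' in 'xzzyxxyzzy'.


s[0]='x' != 'y' -> 0
s[0]='z' != 'y' -> 0
s[0]='z' != 'y' -> 0
s[0]='y' == 'y' -> 1
s[0]='x' != 'y' -> 0
s[0]='x' != 'y' -> 0
s[0]='y' == 'y' -> 1
s[0]='z' != 'y' -> 0
s[0]='z' != 'y' -> 0
s[0]='y' == 'y' -> 1
Sum: 0 + 0 + 0 + 1 + 0 + 0 + 1 + 0 + 0 + 1 = 3

3


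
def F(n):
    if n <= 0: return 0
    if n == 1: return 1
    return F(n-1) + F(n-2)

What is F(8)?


Computing F(8) bottom-up:
F(0) = 0
F(1) = 1
F(2) = F(1) + F(0) = 1 + 0 = 1
F(3) = F(2) + F(1) = 1 + 1 = 2
F(4) = F(3) + F(2) = 2 + 1 = 3
F(5) = F(4) + F(3) = 3 + 2 = 5
F(6) = F(5) + F(4) = 5 + 3 = 8
F(7) = F(6) + F(5) = 8 + 5 = 13
F(8) = F(7) + F(6) = 13 + 8 = 21

21


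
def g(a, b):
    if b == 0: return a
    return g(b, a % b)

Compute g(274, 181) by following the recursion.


g(274, 181) = g(181, 93)
g(181, 93) = g(93, 88)
g(93, 88) = g(88, 5)
g(88, 5) = g(5, 3)
g(5, 3) = g(3, 2)
g(3, 2) = g(2, 1)
g(2, 1) = g(1, 0)
g(1, 0) = 1  (base case)

1


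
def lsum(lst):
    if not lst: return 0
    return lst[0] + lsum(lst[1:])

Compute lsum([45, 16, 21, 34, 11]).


lsum([45, 16, 21, 34, 11]) = 45 + lsum([16, 21, 34, 11])
lsum([16, 21, 34, 11]) = 16 + lsum([21, 34, 11])
lsum([21, 34, 11]) = 21 + lsum([34, 11])
lsum([34, 11]) = 34 + lsum([11])
lsum([11]) = 11 + lsum([])
lsum([]) = 0  (base case)
Total: 45 + 16 + 21 + 34 + 11 + 0 = 127

127


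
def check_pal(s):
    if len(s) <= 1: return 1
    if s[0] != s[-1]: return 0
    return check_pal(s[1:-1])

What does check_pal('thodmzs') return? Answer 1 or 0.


check_pal('thodmzs'): s[0]='t' != s[-1]='s' -> return 0
Result: 0 (not a palindrome)

0


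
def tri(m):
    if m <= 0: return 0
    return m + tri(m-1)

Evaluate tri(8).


tri(8)
= 8 + 7 + 6 + 5 + 4 + 3 + 2 + 1 + tri(0)
= 8 + 7 + 6 + 5 + 4 + 3 + 2 + 1 + 0
= 36

36


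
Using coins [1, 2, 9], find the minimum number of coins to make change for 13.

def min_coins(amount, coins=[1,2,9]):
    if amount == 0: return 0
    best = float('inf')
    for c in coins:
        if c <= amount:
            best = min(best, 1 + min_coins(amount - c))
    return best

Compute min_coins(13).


Building up with DP:
min_coins(0) = 0
min_coins(1) = min(1+min_coins(0)=1+0=1) = 1
min_coins(2) = min(1+min_coins(1)=1+1=2, 1+min_coins(0)=1+0=1) = 1
min_coins(3) = min(1+min_coins(2)=1+1=2, 1+min_coins(1)=1+1=2) = 2
min_coins(4) = min(1+min_coins(3)=1+2=3, 1+min_coins(2)=1+1=2) = 2
min_coins(5) = min(1+min_coins(4)=1+2=3, 1+min_coins(3)=1+2=3) = 3
min_coins(6) = min(1+min_coins(5)=1+3=4, 1+min_coins(4)=1+2=3) = 3
min_coins(7) = min(1+min_coins(6)=1+3=4, 1+min_coins(5)=1+3=4) = 4
min_coins(8) = min(1+min_coins(7)=1+4=5, 1+min_coins(6)=1+3=4) = 4
min_coins(9) = min(1+min_coins(8)=1+4=5, 1+min_coins(7)=1+4=5, 1+min_coins(0)=1+0=1) = 1
min_coins(10) = min(1+min_coins(9)=1+1=2, 1+min_coins(8)=1+4=5, 1+min_coins(1)=1+1=2) = 2
min_coins(11) = min(1+min_coins(10)=1+2=3, 1+min_coins(9)=1+1=2, 1+min_coins(2)=1+1=2) = 2
min_coins(12) = min(1+min_coins(11)=1+2=3, 1+min_coins(10)=1+2=3, 1+min_coins(3)=1+2=3) = 3
min_coins(13) = min(1+min_coins(12)=1+3=4, 1+min_coins(11)=1+2=3, 1+min_coins(4)=1+2=3) = 3

3


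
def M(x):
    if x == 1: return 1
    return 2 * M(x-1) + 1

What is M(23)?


M(23) = 2 * M(22) + 1
M(22) = 2 * M(21) + 1
M(21) = 2 * M(20) + 1
M(20) = 2 * M(19) + 1
M(19) = 2 * M(18) + 1
M(18) = 2 * M(17) + 1
M(17) = 2 * M(16) + 1
M(16) = 2 * M(15) + 1
M(15) = 2 * M(14) + 1
M(14) = 2 * M(13) + 1
M(13) = 2 * M(12) + 1
M(12) = 2 * M(11) + 1
M(11) = 2 * M(10) + 1
M(10) = 2 * M(9) + 1
M(9) = 2 * M(8) + 1
M(8) = 2 * M(7) + 1
M(7) = 2 * M(6) + 1
M(6) = 2 * M(5) + 1
M(5) = 2 * M(4) + 1
M(4) = 2 * M(3) + 1
M(3) = 2 * M(2) + 1
M(2) = 2 * M(1) + 1
M(1) = 1  (base case)
M(2) = 2 * 1 + 1 = 3
M(3) = 2 * 3 + 1 = 7
M(4) = 2 * 7 + 1 = 15
M(5) = 2 * 15 + 1 = 31
M(6) = 2 * 31 + 1 = 63
M(7) = 2 * 63 + 1 = 127
M(8) = 2 * 127 + 1 = 255
M(9) = 2 * 255 + 1 = 511
M(10) = 2 * 511 + 1 = 1023
M(11) = 2 * 1023 + 1 = 2047
M(12) = 2 * 2047 + 1 = 4095
M(13) = 2 * 4095 + 1 = 8191
M(14) = 2 * 8191 + 1 = 16383
M(15) = 2 * 16383 + 1 = 32767
M(16) = 2 * 32767 + 1 = 65535
M(17) = 2 * 65535 + 1 = 131071
M(18) = 2 * 131071 + 1 = 262143
M(19) = 2 * 262143 + 1 = 524287
M(20) = 2 * 524287 + 1 = 1048575
M(21) = 2 * 1048575 + 1 = 2097151
M(22) = 2 * 2097151 + 1 = 4194303
M(23) = 2 * 4194303 + 1 = 8388607

8388607


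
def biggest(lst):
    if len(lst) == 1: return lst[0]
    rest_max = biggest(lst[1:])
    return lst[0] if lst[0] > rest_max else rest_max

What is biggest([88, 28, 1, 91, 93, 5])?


biggest([88, 28, 1, 91, 93, 5]): compare 88 with biggest([28, 1, 91, 93, 5])
biggest([28, 1, 91, 93, 5]): compare 28 with biggest([1, 91, 93, 5])
biggest([1, 91, 93, 5]): compare 1 with biggest([91, 93, 5])
biggest([91, 93, 5]): compare 91 with biggest([93, 5])
biggest([93, 5]): compare 93 with biggest([5])
biggest([5]) = 5  (base case)
Compare 93 with 5 -> 93
Compare 91 with 93 -> 93
Compare 1 with 93 -> 93
Compare 28 with 93 -> 93
Compare 88 with 93 -> 93

93


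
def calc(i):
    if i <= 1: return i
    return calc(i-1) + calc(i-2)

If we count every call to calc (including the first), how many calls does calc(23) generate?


Let C(n) = total calls for calc(n)
C(0) = 1, C(1) = 1
C(2) = 1 + C(1) + C(0) = 1 + 1 + 1 = 3
C(3) = 1 + C(2) + C(1) = 1 + 3 + 1 = 5
C(4) = 1 + C(3) + C(2) = 1 + 5 + 3 = 9
C(5) = 1 + C(4) + C(3) = 1 + 9 + 5 = 15
C(6) = 1 + C(5) + C(4) = 1 + 15 + 9 = 25
C(7) = 1 + C(6) + C(5) = 1 + 25 + 15 = 41
C(8) = 1 + C(7) + C(6) = 1 + 41 + 25 = 67
C(9) = 1 + C(8) + C(7) = 1 + 67 + 41 = 109
C(10) = 1 + C(9) + C(8) = 1 + 109 + 67 = 177
C(11) = 1 + C(10) + C(9) = 1 + 177 + 109 = 287
C(12) = 1 + C(11) + C(10) = 1 + 287 + 177 = 465
C(13) = 1 + C(12) + C(11) = 1 + 465 + 287 = 753
C(14) = 1 + C(13) + C(12) = 1 + 753 + 465 = 1219
C(15) = 1 + C(14) + C(13) = 1 + 1219 + 753 = 1973
C(16) = 1 + C(15) + C(14) = 1 + 1973 + 1219 = 3193
C(17) = 1 + C(16) + C(15) = 1 + 3193 + 1973 = 5167
C(18) = 1 + C(17) + C(16) = 1 + 5167 + 3193 = 8361
C(19) = 1 + C(18) + C(17) = 1 + 8361 + 5167 = 13529
C(20) = 1 + C(19) + C(18) = 1 + 13529 + 8361 = 21891
C(21) = 1 + C(20) + C(19) = 1 + 21891 + 13529 = 35421
C(22) = 1 + C(21) + C(20) = 1 + 35421 + 21891 = 57313
C(23) = 1 + C(22) + C(21) = 1 + 57313 + 35421 = 92735

92735


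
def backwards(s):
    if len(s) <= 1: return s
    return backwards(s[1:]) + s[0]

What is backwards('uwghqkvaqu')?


backwards('uwghqkvaqu') = backwards('wghqkvaqu') + 'u'
backwards('wghqkvaqu') = backwards('ghqkvaqu') + 'w'
backwards('ghqkvaqu') = backwards('hqkvaqu') + 'g'
backwards('hqkvaqu') = backwards('qkvaqu') + 'h'
backwards('qkvaqu') = backwards('kvaqu') + 'q'
backwards('kvaqu') = backwards('vaqu') + 'k'
backwards('vaqu') = backwards('aqu') + 'v'
backwards('aqu') = backwards('qu') + 'a'
backwards('qu') = backwards('u') + 'q'
backwards('u') = 'u'  (base case)
Concatenating: 'u' + 'q' + 'a' + 'v' + 'k' + 'q' + 'h' + 'g' + 'w' + 'u' = 'uqavkqhgwu'

uqavkqhgwu


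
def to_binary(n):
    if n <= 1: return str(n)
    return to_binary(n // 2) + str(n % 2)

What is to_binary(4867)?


to_binary(4867) = to_binary(2433) + '1'
to_binary(2433) = to_binary(1216) + '1'
to_binary(1216) = to_binary(608) + '0'
to_binary(608) = to_binary(304) + '0'
to_binary(304) = to_binary(152) + '0'
to_binary(152) = to_binary(76) + '0'
to_binary(76) = to_binary(38) + '0'
to_binary(38) = to_binary(19) + '0'
to_binary(19) = to_binary(9) + '1'
to_binary(9) = to_binary(4) + '1'
to_binary(4) = to_binary(2) + '0'
to_binary(2) = to_binary(1) + '0'
to_binary(1) = '1'  (base case)
Concatenating: '1' + '0' + '0' + '1' + '1' + '0' + '0' + '0' + '0' + '0' + '0' + '1' + '1' = '1001100000011'

1001100000011


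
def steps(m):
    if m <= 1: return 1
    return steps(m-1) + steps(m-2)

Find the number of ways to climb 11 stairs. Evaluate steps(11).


Building up from base cases:
steps(0) = 1
steps(1) = 1
steps(2) = steps(1) + steps(0) = 1 + 1 = 2
steps(3) = steps(2) + steps(1) = 2 + 1 = 3
steps(4) = steps(3) + steps(2) = 3 + 2 = 5
steps(5) = steps(4) + steps(3) = 5 + 3 = 8
steps(6) = steps(5) + steps(4) = 8 + 5 = 13
steps(7) = steps(6) + steps(5) = 13 + 8 = 21
steps(8) = steps(7) + steps(6) = 21 + 13 = 34
steps(9) = steps(8) + steps(7) = 34 + 21 = 55
steps(10) = steps(9) + steps(8) = 55 + 34 = 89
steps(11) = steps(10) + steps(9) = 89 + 55 = 144

144


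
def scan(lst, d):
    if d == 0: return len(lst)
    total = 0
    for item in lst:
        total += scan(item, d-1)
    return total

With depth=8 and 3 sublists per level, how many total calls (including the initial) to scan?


At depth 0 (root): 1 call
At depth 1: each of 1 parents calls scan on 3 children = 3 calls
At depth 2: each of 3 parents calls scan on 3 children = 9 calls
At depth 3: each of 9 parents calls scan on 3 children = 27 calls
At depth 4: each of 27 parents calls scan on 3 children = 81 calls
At depth 5: each of 81 parents calls scan on 3 children = 243 calls
At depth 6: each of 243 parents calls scan on 3 children = 729 calls
At depth 7: each of 729 parents calls scan on 3 children = 2187 calls
At depth 8: each of 2187 parents calls scan on 3 children = 6561 calls
Total: 1 + 3 + 9 + 27 + 81 + 243 + 729 + 2187 + 6561 = 9841

9841


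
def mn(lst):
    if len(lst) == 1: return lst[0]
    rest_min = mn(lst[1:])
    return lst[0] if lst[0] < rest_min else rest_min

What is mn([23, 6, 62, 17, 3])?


mn([23, 6, 62, 17, 3]): compare 23 with mn([6, 62, 17, 3])
mn([6, 62, 17, 3]): compare 6 with mn([62, 17, 3])
mn([62, 17, 3]): compare 62 with mn([17, 3])
mn([17, 3]): compare 17 with mn([3])
mn([3]) = 3  (base case)
Compare 17 with 3 -> 3
Compare 62 with 3 -> 3
Compare 6 with 3 -> 3
Compare 23 with 3 -> 3

3


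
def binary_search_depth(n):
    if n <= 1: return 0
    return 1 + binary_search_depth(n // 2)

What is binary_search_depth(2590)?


2590 / 2 = 1295
1295 / 2 = 647
647 / 2 = 323
323 / 2 = 161
161 / 2 = 80
80 / 2 = 40
40 / 2 = 20
20 / 2 = 10
10 / 2 = 5
5 / 2 = 2
2 / 2 = 1
Reached 1 after 11 halvings

11


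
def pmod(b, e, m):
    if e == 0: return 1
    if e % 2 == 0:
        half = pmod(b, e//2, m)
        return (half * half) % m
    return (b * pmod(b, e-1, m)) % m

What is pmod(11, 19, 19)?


pmod(11, 19, 19): e is odd, compute pmod(11, 18, 19)
  pmod(11, 18, 19): e is even, compute pmod(11, 9, 19)
    pmod(11, 9, 19): e is odd, compute pmod(11, 8, 19)
      pmod(11, 8, 19): e is even, compute pmod(11, 4, 19)
        pmod(11, 4, 19): e is even, compute pmod(11, 2, 19)
          pmod(11, 2, 19): e is even, compute pmod(11, 1, 19)
          pmod(11, 1, 19): e is odd, compute pmod(11, 0, 19)
          pmod(11, 0, 19) = 1
          (11 * 1) % 19 = 11
          half=11, (11*11) % 19 = 7
        half=7, (7*7) % 19 = 11
      half=11, (11*11) % 19 = 7
    (11 * 7) % 19 = 1
  half=1, (1*1) % 19 = 1
(11 * 1) % 19 = 11

11


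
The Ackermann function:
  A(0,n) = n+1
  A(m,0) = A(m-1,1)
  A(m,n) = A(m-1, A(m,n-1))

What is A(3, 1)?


A(3, 1) = A(2, A(3, 0))
  A(3, 0) = A(2, 1)
    A(2, 1) = A(1, A(2, 0))
      A(2, 0) = A(1, 1)
        A(1, 1) = A(0, A(1, 0))
          A(1, 0) = A(0, 1)
          A(0, 1) = 2
          = A(0, 2)
          A(0, 2) = 3
      = A(1, 3)
      A(1, 3) = A(0, A(1, 2))
        A(1, 2) = A(0, A(1, 1))
          A(1, 1) = A(0, A(1, 0))
          A(1, 0) = A(0, 1)
          A(0, 1) = 2
            = A(0, 2)
          A(0, 2) = 3
          = A(0, 3)
          A(0, 3) = 4
        = A(0, 4)
        A(0, 4) = 5
  = A(2, 5)
  A(2, 5) = A(1, A(2, 4))
    A(2, 4) = A(1, A(2, 3))
      A(2, 3) = A(1, A(2, 2))
... (trace truncated)
Result: A(3, 1) = 13

13


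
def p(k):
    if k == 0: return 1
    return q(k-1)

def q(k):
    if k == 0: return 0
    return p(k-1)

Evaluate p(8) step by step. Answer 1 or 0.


p(8) = q(7)
q(7) = p(6)
p(6) = q(5)
q(5) = p(4)
p(4) = q(3)
q(3) = p(2)
p(2) = q(1)
q(1) = p(0)
p(0) = 1  (base case)
Result: 1

1


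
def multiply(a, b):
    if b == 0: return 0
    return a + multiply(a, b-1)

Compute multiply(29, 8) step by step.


multiply(29, 8) = 29 + multiply(29, 7)
multiply(29, 7) = 29 + multiply(29, 6)
multiply(29, 6) = 29 + multiply(29, 5)
multiply(29, 5) = 29 + multiply(29, 4)
multiply(29, 4) = 29 + multiply(29, 3)
multiply(29, 3) = 29 + multiply(29, 2)
multiply(29, 2) = 29 + multiply(29, 1)
multiply(29, 1) = 29 + multiply(29, 0)
multiply(29, 0) = 0  (base case)
Total: 29 + 29 + 29 + 29 + 29 + 29 + 29 + 29 + 0 = 232

232


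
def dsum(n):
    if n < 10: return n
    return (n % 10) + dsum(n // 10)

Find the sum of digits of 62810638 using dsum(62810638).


dsum(62810638) = 8 + dsum(6281063)
dsum(6281063) = 3 + dsum(628106)
dsum(628106) = 6 + dsum(62810)
dsum(62810) = 0 + dsum(6281)
dsum(6281) = 1 + dsum(628)
dsum(628) = 8 + dsum(62)
dsum(62) = 2 + dsum(6)
dsum(6) = 6  (base case)
Total: 8 + 3 + 6 + 0 + 1 + 8 + 2 + 6 = 34

34


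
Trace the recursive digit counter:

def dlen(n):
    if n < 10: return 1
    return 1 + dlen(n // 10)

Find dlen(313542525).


dlen(313542525) = 1 + dlen(31354252)
dlen(31354252) = 1 + dlen(3135425)
dlen(3135425) = 1 + dlen(313542)
dlen(313542) = 1 + dlen(31354)
dlen(31354) = 1 + dlen(3135)
dlen(3135) = 1 + dlen(313)
dlen(313) = 1 + dlen(31)
dlen(31) = 1 + dlen(3)
dlen(3) = 1  (base case: 3 < 10)
Unwinding: 1 + 1 + 1 + 1 + 1 + 1 + 1 + 1 + 1 = 9

9


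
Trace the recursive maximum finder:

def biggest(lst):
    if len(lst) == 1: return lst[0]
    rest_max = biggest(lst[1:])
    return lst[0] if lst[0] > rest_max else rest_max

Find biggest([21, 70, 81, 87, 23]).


biggest([21, 70, 81, 87, 23]): compare 21 with biggest([70, 81, 87, 23])
biggest([70, 81, 87, 23]): compare 70 with biggest([81, 87, 23])
biggest([81, 87, 23]): compare 81 with biggest([87, 23])
biggest([87, 23]): compare 87 with biggest([23])
biggest([23]) = 23  (base case)
Compare 87 with 23 -> 87
Compare 81 with 87 -> 87
Compare 70 with 87 -> 87
Compare 21 with 87 -> 87

87


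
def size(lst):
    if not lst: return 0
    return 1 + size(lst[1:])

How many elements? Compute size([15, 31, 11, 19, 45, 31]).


size([15, 31, 11, 19, 45, 31]) = 1 + size([31, 11, 19, 45, 31])
size([31, 11, 19, 45, 31]) = 1 + size([11, 19, 45, 31])
size([11, 19, 45, 31]) = 1 + size([19, 45, 31])
size([19, 45, 31]) = 1 + size([45, 31])
size([45, 31]) = 1 + size([31])
size([31]) = 1 + size([])
size([]) = 0  (base case)
Unwinding: 1 + 1 + 1 + 1 + 1 + 1 + 0 = 6

6


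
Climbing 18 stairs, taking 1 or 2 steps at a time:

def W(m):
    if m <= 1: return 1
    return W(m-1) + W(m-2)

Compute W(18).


Building up from base cases:
W(0) = 1
W(1) = 1
W(2) = W(1) + W(0) = 1 + 1 = 2
W(3) = W(2) + W(1) = 2 + 1 = 3
W(4) = W(3) + W(2) = 3 + 2 = 5
W(5) = W(4) + W(3) = 5 + 3 = 8
W(6) = W(5) + W(4) = 8 + 5 = 13
W(7) = W(6) + W(5) = 13 + 8 = 21
W(8) = W(7) + W(6) = 21 + 13 = 34
W(9) = W(8) + W(7) = 34 + 21 = 55
W(10) = W(9) + W(8) = 55 + 34 = 89
W(11) = W(10) + W(9) = 89 + 55 = 144
W(12) = W(11) + W(10) = 144 + 89 = 233
W(13) = W(12) + W(11) = 233 + 144 = 377
W(14) = W(13) + W(12) = 377 + 233 = 610
W(15) = W(14) + W(13) = 610 + 377 = 987
W(16) = W(15) + W(14) = 987 + 610 = 1597
W(17) = W(16) + W(15) = 1597 + 987 = 2584
W(18) = W(17) + W(16) = 2584 + 1597 = 4181

4181


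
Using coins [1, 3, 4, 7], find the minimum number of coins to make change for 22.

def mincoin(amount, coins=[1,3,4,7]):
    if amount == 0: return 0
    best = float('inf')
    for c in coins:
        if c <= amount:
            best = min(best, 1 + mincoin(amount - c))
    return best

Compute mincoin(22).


Building up with DP:
mincoin(0) = 0
mincoin(1) = min(1+mincoin(0)=1+0=1) = 1
mincoin(2) = min(1+mincoin(1)=1+1=2) = 2
mincoin(3) = min(1+mincoin(2)=1+2=3, 1+mincoin(0)=1+0=1) = 1
mincoin(4) = min(1+mincoin(3)=1+1=2, 1+mincoin(1)=1+1=2, 1+mincoin(0)=1+0=1) = 1
mincoin(5) = min(1+mincoin(4)=1+1=2, 1+mincoin(2)=1+2=3, 1+mincoin(1)=1+1=2) = 2
mincoin(6) = min(1+mincoin(5)=1+2=3, 1+mincoin(3)=1+1=2, 1+mincoin(2)=1+2=3) = 2
mincoin(7) = min(1+mincoin(6)=1+2=3, 1+mincoin(4)=1+1=2, 1+mincoin(3)=1+1=2, 1+mincoin(0)=1+0=1) = 1
mincoin(8) = min(1+mincoin(7)=1+1=2, 1+mincoin(5)=1+2=3, 1+mincoin(4)=1+1=2, 1+mincoin(1)=1+1=2) = 2
mincoin(9) = min(1+mincoin(8)=1+2=3, 1+mincoin(6)=1+2=3, 1+mincoin(5)=1+2=3, 1+mincoin(2)=1+2=3) = 3
mincoin(10) = min(1+mincoin(9)=1+3=4, 1+mincoin(7)=1+1=2, 1+mincoin(6)=1+2=3, 1+mincoin(3)=1+1=2) = 2
mincoin(11) = min(1+mincoin(10)=1+2=3, 1+mincoin(8)=1+2=3, 1+mincoin(7)=1+1=2, 1+mincoin(4)=1+1=2) = 2
mincoin(12) = min(1+mincoin(11)=1+2=3, 1+mincoin(9)=1+3=4, 1+mincoin(8)=1+2=3, 1+mincoin(5)=1+2=3) = 3
mincoin(13) = min(1+mincoin(12)=1+3=4, 1+mincoin(10)=1+2=3, 1+mincoin(9)=1+3=4, 1+mincoin(6)=1+2=3) = 3
mincoin(14) = min(1+mincoin(13)=1+3=4, 1+mincoin(11)=1+2=3, 1+mincoin(10)=1+2=3, 1+mincoin(7)=1+1=2) = 2
mincoin(15) = min(1+mincoin(14)=1+2=3, 1+mincoin(12)=1+3=4, 1+mincoin(11)=1+2=3, 1+mincoin(8)=1+2=3) = 3
mincoin(16) = min(1+mincoin(15)=1+3=4, 1+mincoin(13)=1+3=4, 1+mincoin(12)=1+3=4, 1+mincoin(9)=1+3=4) = 4
mincoin(17) = min(1+mincoin(16)=1+4=5, 1+mincoin(14)=1+2=3, 1+mincoin(13)=1+3=4, 1+mincoin(10)=1+2=3) = 3
mincoin(18) = min(1+mincoin(17)=1+3=4, 1+mincoin(15)=1+3=4, 1+mincoin(14)=1+2=3, 1+mincoin(11)=1+2=3) = 3
mincoin(19) = min(1+mincoin(18)=1+3=4, 1+mincoin(16)=1+4=5, 1+mincoin(15)=1+3=4, 1+mincoin(12)=1+3=4) = 4
mincoin(20) = min(1+mincoin(19)=1+4=5, 1+mincoin(17)=1+3=4, 1+mincoin(16)=1+4=5, 1+mincoin(13)=1+3=4) = 4
mincoin(21) = min(1+mincoin(20)=1+4=5, 1+mincoin(18)=1+3=4, 1+mincoin(17)=1+3=4, 1+mincoin(14)=1+2=3) = 3
mincoin(22) = min(1+mincoin(21)=1+3=4, 1+mincoin(19)=1+4=5, 1+mincoin(18)=1+3=4, 1+mincoin(15)=1+3=4) = 4

4


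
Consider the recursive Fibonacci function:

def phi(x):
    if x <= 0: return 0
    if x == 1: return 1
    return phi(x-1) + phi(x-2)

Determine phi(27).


Computing phi(27) bottom-up:
phi(0) = 0
phi(1) = 1
phi(2) = phi(1) + phi(0) = 1 + 0 = 1
phi(3) = phi(2) + phi(1) = 1 + 1 = 2
phi(4) = phi(3) + phi(2) = 2 + 1 = 3
phi(5) = phi(4) + phi(3) = 3 + 2 = 5
phi(6) = phi(5) + phi(4) = 5 + 3 = 8
phi(7) = phi(6) + phi(5) = 8 + 5 = 13
phi(8) = phi(7) + phi(6) = 13 + 8 = 21
phi(9) = phi(8) + phi(7) = 21 + 13 = 34
phi(10) = phi(9) + phi(8) = 34 + 21 = 55
phi(11) = phi(10) + phi(9) = 55 + 34 = 89
phi(12) = phi(11) + phi(10) = 89 + 55 = 144
phi(13) = phi(12) + phi(11) = 144 + 89 = 233
phi(14) = phi(13) + phi(12) = 233 + 144 = 377
phi(15) = phi(14) + phi(13) = 377 + 233 = 610
phi(16) = phi(15) + phi(14) = 610 + 377 = 987
phi(17) = phi(16) + phi(15) = 987 + 610 = 1597
phi(18) = phi(17) + phi(16) = 1597 + 987 = 2584
phi(19) = phi(18) + phi(17) = 2584 + 1597 = 4181
phi(20) = phi(19) + phi(18) = 4181 + 2584 = 6765
phi(21) = phi(20) + phi(19) = 6765 + 4181 = 10946
phi(22) = phi(21) + phi(20) = 10946 + 6765 = 17711
phi(23) = phi(22) + phi(21) = 17711 + 10946 = 28657
phi(24) = phi(23) + phi(22) = 28657 + 17711 = 46368
phi(25) = phi(24) + phi(23) = 46368 + 28657 = 75025
phi(26) = phi(25) + phi(24) = 75025 + 46368 = 121393
phi(27) = phi(26) + phi(25) = 121393 + 75025 = 196418

196418


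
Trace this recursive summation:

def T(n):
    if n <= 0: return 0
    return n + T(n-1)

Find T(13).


T(13)
= 13 + 12 + 11 + 10 + 9 + 8 + 7 + 6 + 5 + 4 + 3 + 2 + 1 + T(0)
= 13 + 12 + 11 + 10 + 9 + 8 + 7 + 6 + 5 + 4 + 3 + 2 + 1 + 0
= 91

91


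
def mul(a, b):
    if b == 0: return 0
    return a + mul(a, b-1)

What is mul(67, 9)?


mul(67, 9) = 67 + mul(67, 8)
mul(67, 8) = 67 + mul(67, 7)
mul(67, 7) = 67 + mul(67, 6)
mul(67, 6) = 67 + mul(67, 5)
mul(67, 5) = 67 + mul(67, 4)
mul(67, 4) = 67 + mul(67, 3)
mul(67, 3) = 67 + mul(67, 2)
mul(67, 2) = 67 + mul(67, 1)
mul(67, 1) = 67 + mul(67, 0)
mul(67, 0) = 0  (base case)
Total: 67 + 67 + 67 + 67 + 67 + 67 + 67 + 67 + 67 + 0 = 603

603


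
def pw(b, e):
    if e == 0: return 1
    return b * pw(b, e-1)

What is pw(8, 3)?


pw(8, 3)
= 8 * pw(8, 2)
= 8 * 8 * pw(8, 1)
= 8 * 8 * 8 * pw(8, 0)
= 8 * 8 * 8 * 1
= 512

512


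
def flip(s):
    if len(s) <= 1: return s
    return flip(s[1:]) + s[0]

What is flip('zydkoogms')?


flip('zydkoogms') = flip('ydkoogms') + 'z'
flip('ydkoogms') = flip('dkoogms') + 'y'
flip('dkoogms') = flip('koogms') + 'd'
flip('koogms') = flip('oogms') + 'k'
flip('oogms') = flip('ogms') + 'o'
flip('ogms') = flip('gms') + 'o'
flip('gms') = flip('ms') + 'g'
flip('ms') = flip('s') + 'm'
flip('s') = 's'  (base case)
Concatenating: 's' + 'm' + 'g' + 'o' + 'o' + 'k' + 'd' + 'y' + 'z' = 'smgookdyz'

smgookdyz


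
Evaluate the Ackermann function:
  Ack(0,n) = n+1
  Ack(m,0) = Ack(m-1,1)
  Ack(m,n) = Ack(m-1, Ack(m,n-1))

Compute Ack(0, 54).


Ack(0, 54) = 55
Result: Ack(0, 54) = 55

55


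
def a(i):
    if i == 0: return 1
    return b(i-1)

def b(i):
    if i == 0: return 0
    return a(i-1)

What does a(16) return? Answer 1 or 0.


a(16) = b(15)
b(15) = a(14)
a(14) = b(13)
b(13) = a(12)
a(12) = b(11)
b(11) = a(10)
a(10) = b(9)
b(9) = a(8)
a(8) = b(7)
b(7) = a(6)
a(6) = b(5)
b(5) = a(4)
a(4) = b(3)
b(3) = a(2)
a(2) = b(1)
b(1) = a(0)
a(0) = 1  (base case)
Result: 1

1


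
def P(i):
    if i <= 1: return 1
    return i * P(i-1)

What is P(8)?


P(8)
= 8 * P(7)
= 8 * 7 * P(6)
= 8 * 7 * 6 * P(5)
= 8 * 7 * 6 * 5 * P(4)
= 8 * 7 * 6 * 5 * 4 * P(3)
= 8 * 7 * 6 * 5 * 4 * 3 * P(2)
= 8 * 7 * 6 * 5 * 4 * 3 * 2 * P(1)
= 8 * 7 * 6 * 5 * 4 * 3 * 2 * 1
= 40320

40320


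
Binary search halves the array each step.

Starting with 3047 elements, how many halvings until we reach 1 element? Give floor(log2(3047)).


3047 / 2 = 1523
1523 / 2 = 761
761 / 2 = 380
380 / 2 = 190
190 / 2 = 95
95 / 2 = 47
47 / 2 = 23
23 / 2 = 11
11 / 2 = 5
5 / 2 = 2
2 / 2 = 1
Reached 1 after 11 halvings

11


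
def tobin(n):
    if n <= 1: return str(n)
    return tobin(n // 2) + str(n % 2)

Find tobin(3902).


tobin(3902) = tobin(1951) + '0'
tobin(1951) = tobin(975) + '1'
tobin(975) = tobin(487) + '1'
tobin(487) = tobin(243) + '1'
tobin(243) = tobin(121) + '1'
tobin(121) = tobin(60) + '1'
tobin(60) = tobin(30) + '0'
tobin(30) = tobin(15) + '0'
tobin(15) = tobin(7) + '1'
tobin(7) = tobin(3) + '1'
tobin(3) = tobin(1) + '1'
tobin(1) = '1'  (base case)
Concatenating: '1' + '1' + '1' + '1' + '0' + '0' + '1' + '1' + '1' + '1' + '1' + '0' = '111100111110'

111100111110


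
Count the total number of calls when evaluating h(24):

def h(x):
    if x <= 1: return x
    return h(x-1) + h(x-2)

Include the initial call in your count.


Let C(n) = total calls for h(n)
C(0) = 1, C(1) = 1
C(2) = 1 + C(1) + C(0) = 1 + 1 + 1 = 3
C(3) = 1 + C(2) + C(1) = 1 + 3 + 1 = 5
C(4) = 1 + C(3) + C(2) = 1 + 5 + 3 = 9
C(5) = 1 + C(4) + C(3) = 1 + 9 + 5 = 15
C(6) = 1 + C(5) + C(4) = 1 + 15 + 9 = 25
C(7) = 1 + C(6) + C(5) = 1 + 25 + 15 = 41
C(8) = 1 + C(7) + C(6) = 1 + 41 + 25 = 67
C(9) = 1 + C(8) + C(7) = 1 + 67 + 41 = 109
C(10) = 1 + C(9) + C(8) = 1 + 109 + 67 = 177
C(11) = 1 + C(10) + C(9) = 1 + 177 + 109 = 287
C(12) = 1 + C(11) + C(10) = 1 + 287 + 177 = 465
C(13) = 1 + C(12) + C(11) = 1 + 465 + 287 = 753
C(14) = 1 + C(13) + C(12) = 1 + 753 + 465 = 1219
C(15) = 1 + C(14) + C(13) = 1 + 1219 + 753 = 1973
C(16) = 1 + C(15) + C(14) = 1 + 1973 + 1219 = 3193
C(17) = 1 + C(16) + C(15) = 1 + 3193 + 1973 = 5167
C(18) = 1 + C(17) + C(16) = 1 + 5167 + 3193 = 8361
C(19) = 1 + C(18) + C(17) = 1 + 8361 + 5167 = 13529
C(20) = 1 + C(19) + C(18) = 1 + 13529 + 8361 = 21891
C(21) = 1 + C(20) + C(19) = 1 + 21891 + 13529 = 35421
C(22) = 1 + C(21) + C(20) = 1 + 35421 + 21891 = 57313
C(23) = 1 + C(22) + C(21) = 1 + 57313 + 35421 = 92735
C(24) = 1 + C(23) + C(22) = 1 + 92735 + 57313 = 150049

150049


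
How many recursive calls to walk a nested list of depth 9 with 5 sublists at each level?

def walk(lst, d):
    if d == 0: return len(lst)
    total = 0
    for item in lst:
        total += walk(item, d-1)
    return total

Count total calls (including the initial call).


At depth 0 (root): 1 call
At depth 1: each of 1 parents calls walk on 5 children = 5 calls
At depth 2: each of 5 parents calls walk on 5 children = 25 calls
At depth 3: each of 25 parents calls walk on 5 children = 125 calls
At depth 4: each of 125 parents calls walk on 5 children = 625 calls
At depth 5: each of 625 parents calls walk on 5 children = 3125 calls
At depth 6: each of 3125 parents calls walk on 5 children = 15625 calls
At depth 7: each of 15625 parents calls walk on 5 children = 78125 calls
At depth 8: each of 78125 parents calls walk on 5 children = 390625 calls
At depth 9: each of 390625 parents calls walk on 5 children = 1953125 calls
Total: 1 + 5 + 25 + 125 + 625 + 3125 + 15625 + 78125 + 390625 + 1953125 = 2441406

2441406


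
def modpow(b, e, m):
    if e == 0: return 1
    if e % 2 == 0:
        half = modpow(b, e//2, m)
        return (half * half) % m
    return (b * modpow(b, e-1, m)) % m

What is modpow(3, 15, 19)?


modpow(3, 15, 19): e is odd, compute modpow(3, 14, 19)
  modpow(3, 14, 19): e is even, compute modpow(3, 7, 19)
    modpow(3, 7, 19): e is odd, compute modpow(3, 6, 19)
      modpow(3, 6, 19): e is even, compute modpow(3, 3, 19)
        modpow(3, 3, 19): e is odd, compute modpow(3, 2, 19)
          modpow(3, 2, 19): e is even, compute modpow(3, 1, 19)
          modpow(3, 1, 19): e is odd, compute modpow(3, 0, 19)
          modpow(3, 0, 19) = 1
          (3 * 1) % 19 = 3
          half=3, (3*3) % 19 = 9
        (3 * 9) % 19 = 8
      half=8, (8*8) % 19 = 7
    (3 * 7) % 19 = 2
  half=2, (2*2) % 19 = 4
(3 * 4) % 19 = 12

12


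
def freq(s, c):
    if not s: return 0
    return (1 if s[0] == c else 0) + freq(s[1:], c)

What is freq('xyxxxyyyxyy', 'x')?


s[0]='x' == 'x' -> 1
s[0]='y' != 'x' -> 0
s[0]='x' == 'x' -> 1
s[0]='x' == 'x' -> 1
s[0]='x' == 'x' -> 1
s[0]='y' != 'x' -> 0
s[0]='y' != 'x' -> 0
s[0]='y' != 'x' -> 0
s[0]='x' == 'x' -> 1
s[0]='y' != 'x' -> 0
s[0]='y' != 'x' -> 0
Sum: 1 + 0 + 1 + 1 + 1 + 0 + 0 + 0 + 1 + 0 + 0 = 5

5


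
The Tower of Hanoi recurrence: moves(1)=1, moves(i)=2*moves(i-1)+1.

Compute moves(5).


moves(5) = 2 * moves(4) + 1
moves(4) = 2 * moves(3) + 1
moves(3) = 2 * moves(2) + 1
moves(2) = 2 * moves(1) + 1
moves(1) = 1  (base case)
moves(2) = 2 * 1 + 1 = 3
moves(3) = 2 * 3 + 1 = 7
moves(4) = 2 * 7 + 1 = 15
moves(5) = 2 * 15 + 1 = 31

31


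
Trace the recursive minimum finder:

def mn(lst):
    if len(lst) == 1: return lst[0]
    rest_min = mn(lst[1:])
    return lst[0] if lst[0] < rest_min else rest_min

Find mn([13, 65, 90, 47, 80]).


mn([13, 65, 90, 47, 80]): compare 13 with mn([65, 90, 47, 80])
mn([65, 90, 47, 80]): compare 65 with mn([90, 47, 80])
mn([90, 47, 80]): compare 90 with mn([47, 80])
mn([47, 80]): compare 47 with mn([80])
mn([80]) = 80  (base case)
Compare 47 with 80 -> 47
Compare 90 with 47 -> 47
Compare 65 with 47 -> 47
Compare 13 with 47 -> 13

13


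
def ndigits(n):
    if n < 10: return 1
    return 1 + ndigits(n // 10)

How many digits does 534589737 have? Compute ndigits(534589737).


ndigits(534589737) = 1 + ndigits(53458973)
ndigits(53458973) = 1 + ndigits(5345897)
ndigits(5345897) = 1 + ndigits(534589)
ndigits(534589) = 1 + ndigits(53458)
ndigits(53458) = 1 + ndigits(5345)
ndigits(5345) = 1 + ndigits(534)
ndigits(534) = 1 + ndigits(53)
ndigits(53) = 1 + ndigits(5)
ndigits(5) = 1  (base case: 5 < 10)
Unwinding: 1 + 1 + 1 + 1 + 1 + 1 + 1 + 1 + 1 = 9

9


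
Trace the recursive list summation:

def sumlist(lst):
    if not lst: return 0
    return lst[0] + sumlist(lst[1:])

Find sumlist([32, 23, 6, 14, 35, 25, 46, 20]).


sumlist([32, 23, 6, 14, 35, 25, 46, 20]) = 32 + sumlist([23, 6, 14, 35, 25, 46, 20])
sumlist([23, 6, 14, 35, 25, 46, 20]) = 23 + sumlist([6, 14, 35, 25, 46, 20])
sumlist([6, 14, 35, 25, 46, 20]) = 6 + sumlist([14, 35, 25, 46, 20])
sumlist([14, 35, 25, 46, 20]) = 14 + sumlist([35, 25, 46, 20])
sumlist([35, 25, 46, 20]) = 35 + sumlist([25, 46, 20])
sumlist([25, 46, 20]) = 25 + sumlist([46, 20])
sumlist([46, 20]) = 46 + sumlist([20])
sumlist([20]) = 20 + sumlist([])
sumlist([]) = 0  (base case)
Total: 32 + 23 + 6 + 14 + 35 + 25 + 46 + 20 + 0 = 201

201


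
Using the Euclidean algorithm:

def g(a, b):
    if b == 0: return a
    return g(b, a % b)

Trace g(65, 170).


g(65, 170) = g(170, 65)
g(170, 65) = g(65, 40)
g(65, 40) = g(40, 25)
g(40, 25) = g(25, 15)
g(25, 15) = g(15, 10)
g(15, 10) = g(10, 5)
g(10, 5) = g(5, 0)
g(5, 0) = 5  (base case)

5


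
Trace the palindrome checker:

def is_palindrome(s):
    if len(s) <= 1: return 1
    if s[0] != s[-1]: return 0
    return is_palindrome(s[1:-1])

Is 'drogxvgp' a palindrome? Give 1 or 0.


is_palindrome('drogxvgp'): s[0]='d' != s[-1]='p' -> return 0
Result: 0 (not a palindrome)

0


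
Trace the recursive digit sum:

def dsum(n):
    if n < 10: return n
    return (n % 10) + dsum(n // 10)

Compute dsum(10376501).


dsum(10376501) = 1 + dsum(1037650)
dsum(1037650) = 0 + dsum(103765)
dsum(103765) = 5 + dsum(10376)
dsum(10376) = 6 + dsum(1037)
dsum(1037) = 7 + dsum(103)
dsum(103) = 3 + dsum(10)
dsum(10) = 0 + dsum(1)
dsum(1) = 1  (base case)
Total: 1 + 0 + 5 + 6 + 7 + 3 + 0 + 1 = 23

23


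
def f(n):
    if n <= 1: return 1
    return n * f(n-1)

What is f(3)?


f(3)
= 3 * f(2)
= 3 * 2 * f(1)
= 3 * 2 * 1
= 6

6


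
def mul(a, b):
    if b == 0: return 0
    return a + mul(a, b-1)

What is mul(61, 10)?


mul(61, 10) = 61 + mul(61, 9)
mul(61, 9) = 61 + mul(61, 8)
mul(61, 8) = 61 + mul(61, 7)
mul(61, 7) = 61 + mul(61, 6)
mul(61, 6) = 61 + mul(61, 5)
mul(61, 5) = 61 + mul(61, 4)
mul(61, 4) = 61 + mul(61, 3)
mul(61, 3) = 61 + mul(61, 2)
mul(61, 2) = 61 + mul(61, 1)
mul(61, 1) = 61 + mul(61, 0)
mul(61, 0) = 0  (base case)
Total: 61 + 61 + 61 + 61 + 61 + 61 + 61 + 61 + 61 + 61 + 0 = 610

610


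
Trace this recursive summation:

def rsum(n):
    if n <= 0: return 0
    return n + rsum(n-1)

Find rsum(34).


rsum(34)
= 34 + 33 + 32 + 31 + 30 + 29 + 28 + 27 + 26 + 25 + 24 + 23 + 22 + 21 + 20 + 19 + 18 + 17 + 16 + 15 + 14 + 13 + 12 + 11 + 10 + 9 + 8 + 7 + 6 + 5 + 4 + 3 + 2 + 1 + rsum(0)
= 34 + 33 + 32 + 31 + 30 + 29 + 28 + 27 + 26 + 25 + 24 + 23 + 22 + 21 + 20 + 19 + 18 + 17 + 16 + 15 + 14 + 13 + 12 + 11 + 10 + 9 + 8 + 7 + 6 + 5 + 4 + 3 + 2 + 1 + 0
= 595

595


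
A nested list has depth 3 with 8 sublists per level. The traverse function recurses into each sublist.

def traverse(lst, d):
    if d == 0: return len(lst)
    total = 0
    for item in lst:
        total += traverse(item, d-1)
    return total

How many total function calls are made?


At depth 0 (root): 1 call
At depth 1: each of 1 parents calls traverse on 8 children = 8 calls
At depth 2: each of 8 parents calls traverse on 8 children = 64 calls
At depth 3: each of 64 parents calls traverse on 8 children = 512 calls
Total: 1 + 8 + 64 + 512 = 585

585


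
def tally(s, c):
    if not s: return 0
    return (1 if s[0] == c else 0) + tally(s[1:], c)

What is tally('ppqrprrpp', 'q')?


s[0]='p' != 'q' -> 0
s[0]='p' != 'q' -> 0
s[0]='q' == 'q' -> 1
s[0]='r' != 'q' -> 0
s[0]='p' != 'q' -> 0
s[0]='r' != 'q' -> 0
s[0]='r' != 'q' -> 0
s[0]='p' != 'q' -> 0
s[0]='p' != 'q' -> 0
Sum: 0 + 0 + 1 + 0 + 0 + 0 + 0 + 0 + 0 = 1

1


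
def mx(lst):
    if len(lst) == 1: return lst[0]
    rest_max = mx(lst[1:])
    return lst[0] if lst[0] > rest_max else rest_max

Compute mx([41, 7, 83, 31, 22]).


mx([41, 7, 83, 31, 22]): compare 41 with mx([7, 83, 31, 22])
mx([7, 83, 31, 22]): compare 7 with mx([83, 31, 22])
mx([83, 31, 22]): compare 83 with mx([31, 22])
mx([31, 22]): compare 31 with mx([22])
mx([22]) = 22  (base case)
Compare 31 with 22 -> 31
Compare 83 with 31 -> 83
Compare 7 with 83 -> 83
Compare 41 with 83 -> 83

83


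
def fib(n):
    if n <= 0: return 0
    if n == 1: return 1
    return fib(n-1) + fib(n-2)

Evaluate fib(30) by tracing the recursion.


Computing fib(30) bottom-up:
fib(0) = 0
fib(1) = 1
fib(2) = fib(1) + fib(0) = 1 + 0 = 1
fib(3) = fib(2) + fib(1) = 1 + 1 = 2
fib(4) = fib(3) + fib(2) = 2 + 1 = 3
fib(5) = fib(4) + fib(3) = 3 + 2 = 5
fib(6) = fib(5) + fib(4) = 5 + 3 = 8
fib(7) = fib(6) + fib(5) = 8 + 5 = 13
fib(8) = fib(7) + fib(6) = 13 + 8 = 21
fib(9) = fib(8) + fib(7) = 21 + 13 = 34
fib(10) = fib(9) + fib(8) = 34 + 21 = 55
fib(11) = fib(10) + fib(9) = 55 + 34 = 89
fib(12) = fib(11) + fib(10) = 89 + 55 = 144
fib(13) = fib(12) + fib(11) = 144 + 89 = 233
fib(14) = fib(13) + fib(12) = 233 + 144 = 377
fib(15) = fib(14) + fib(13) = 377 + 233 = 610
fib(16) = fib(15) + fib(14) = 610 + 377 = 987
fib(17) = fib(16) + fib(15) = 987 + 610 = 1597
fib(18) = fib(17) + fib(16) = 1597 + 987 = 2584
fib(19) = fib(18) + fib(17) = 2584 + 1597 = 4181
fib(20) = fib(19) + fib(18) = 4181 + 2584 = 6765
fib(21) = fib(20) + fib(19) = 6765 + 4181 = 10946
fib(22) = fib(21) + fib(20) = 10946 + 6765 = 17711
fib(23) = fib(22) + fib(21) = 17711 + 10946 = 28657
fib(24) = fib(23) + fib(22) = 28657 + 17711 = 46368
fib(25) = fib(24) + fib(23) = 46368 + 28657 = 75025
fib(26) = fib(25) + fib(24) = 75025 + 46368 = 121393
fib(27) = fib(26) + fib(25) = 121393 + 75025 = 196418
fib(28) = fib(27) + fib(26) = 196418 + 121393 = 317811
fib(29) = fib(28) + fib(27) = 317811 + 196418 = 514229
fib(30) = fib(29) + fib(28) = 514229 + 317811 = 832040

832040


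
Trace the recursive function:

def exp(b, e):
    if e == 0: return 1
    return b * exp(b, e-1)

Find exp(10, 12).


exp(10, 12)
= 10 * exp(10, 11)
= 10 * 10 * exp(10, 10)
= 10 * 10 * 10 * exp(10, 9)
= 10 * 10 * 10 * 10 * exp(10, 8)
= 10 * 10 * 10 * 10 * 10 * exp(10, 7)
= 10 * 10 * 10 * 10 * 10 * 10 * exp(10, 6)
= 10 * 10 * 10 * 10 * 10 * 10 * 10 * exp(10, 5)
= 10 * 10 * 10 * 10 * 10 * 10 * 10 * 10 * exp(10, 4)
= 10 * 10 * 10 * 10 * 10 * 10 * 10 * 10 * 10 * exp(10, 3)
= 10 * 10 * 10 * 10 * 10 * 10 * 10 * 10 * 10 * 10 * exp(10, 2)
= 10 * 10 * 10 * 10 * 10 * 10 * 10 * 10 * 10 * 10 * 10 * exp(10, 1)
= 10 * 10 * 10 * 10 * 10 * 10 * 10 * 10 * 10 * 10 * 10 * 10 * exp(10, 0)
= 10 * 10 * 10 * 10 * 10 * 10 * 10 * 10 * 10 * 10 * 10 * 10 * 1
= 1000000000000

1000000000000


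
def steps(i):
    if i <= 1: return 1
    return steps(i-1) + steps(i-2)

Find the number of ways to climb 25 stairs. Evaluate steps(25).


Building up from base cases:
steps(0) = 1
steps(1) = 1
steps(2) = steps(1) + steps(0) = 1 + 1 = 2
steps(3) = steps(2) + steps(1) = 2 + 1 = 3
steps(4) = steps(3) + steps(2) = 3 + 2 = 5
steps(5) = steps(4) + steps(3) = 5 + 3 = 8
steps(6) = steps(5) + steps(4) = 8 + 5 = 13
steps(7) = steps(6) + steps(5) = 13 + 8 = 21
steps(8) = steps(7) + steps(6) = 21 + 13 = 34
steps(9) = steps(8) + steps(7) = 34 + 21 = 55
steps(10) = steps(9) + steps(8) = 55 + 34 = 89
steps(11) = steps(10) + steps(9) = 89 + 55 = 144
steps(12) = steps(11) + steps(10) = 144 + 89 = 233
steps(13) = steps(12) + steps(11) = 233 + 144 = 377
steps(14) = steps(13) + steps(12) = 377 + 233 = 610
steps(15) = steps(14) + steps(13) = 610 + 377 = 987
steps(16) = steps(15) + steps(14) = 987 + 610 = 1597
steps(17) = steps(16) + steps(15) = 1597 + 987 = 2584
steps(18) = steps(17) + steps(16) = 2584 + 1597 = 4181
steps(19) = steps(18) + steps(17) = 4181 + 2584 = 6765
steps(20) = steps(19) + steps(18) = 6765 + 4181 = 10946
steps(21) = steps(20) + steps(19) = 10946 + 6765 = 17711
steps(22) = steps(21) + steps(20) = 17711 + 10946 = 28657
steps(23) = steps(22) + steps(21) = 28657 + 17711 = 46368
steps(24) = steps(23) + steps(22) = 46368 + 28657 = 75025
steps(25) = steps(24) + steps(23) = 75025 + 46368 = 121393

121393
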